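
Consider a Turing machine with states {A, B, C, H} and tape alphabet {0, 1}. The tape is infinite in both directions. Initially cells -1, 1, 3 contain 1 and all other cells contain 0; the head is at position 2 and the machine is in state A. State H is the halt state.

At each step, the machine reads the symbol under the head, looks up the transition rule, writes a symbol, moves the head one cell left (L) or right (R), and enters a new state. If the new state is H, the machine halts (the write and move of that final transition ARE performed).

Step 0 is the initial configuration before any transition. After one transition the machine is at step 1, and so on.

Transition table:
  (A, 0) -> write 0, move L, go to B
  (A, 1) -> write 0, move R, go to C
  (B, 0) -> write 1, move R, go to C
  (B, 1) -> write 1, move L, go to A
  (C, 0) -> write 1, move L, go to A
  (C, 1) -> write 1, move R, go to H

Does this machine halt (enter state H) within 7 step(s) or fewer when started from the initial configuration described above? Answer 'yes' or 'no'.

Step 1: in state A at pos 2, read 0 -> (A,0)->write 0,move L,goto B. Now: state=B, head=1, tape[-2..4]=0101010 (head:    ^)
Step 2: in state B at pos 1, read 1 -> (B,1)->write 1,move L,goto A. Now: state=A, head=0, tape[-2..4]=0101010 (head:   ^)
Step 3: in state A at pos 0, read 0 -> (A,0)->write 0,move L,goto B. Now: state=B, head=-1, tape[-2..4]=0101010 (head:  ^)
Step 4: in state B at pos -1, read 1 -> (B,1)->write 1,move L,goto A. Now: state=A, head=-2, tape[-3..4]=00101010 (head:  ^)
Step 5: in state A at pos -2, read 0 -> (A,0)->write 0,move L,goto B. Now: state=B, head=-3, tape[-4..4]=000101010 (head:  ^)
Step 6: in state B at pos -3, read 0 -> (B,0)->write 1,move R,goto C. Now: state=C, head=-2, tape[-4..4]=010101010 (head:   ^)
Step 7: in state C at pos -2, read 0 -> (C,0)->write 1,move L,goto A. Now: state=A, head=-3, tape[-4..4]=011101010 (head:  ^)
After 7 step(s): state = A (not H) -> not halted within 7 -> no

Answer: no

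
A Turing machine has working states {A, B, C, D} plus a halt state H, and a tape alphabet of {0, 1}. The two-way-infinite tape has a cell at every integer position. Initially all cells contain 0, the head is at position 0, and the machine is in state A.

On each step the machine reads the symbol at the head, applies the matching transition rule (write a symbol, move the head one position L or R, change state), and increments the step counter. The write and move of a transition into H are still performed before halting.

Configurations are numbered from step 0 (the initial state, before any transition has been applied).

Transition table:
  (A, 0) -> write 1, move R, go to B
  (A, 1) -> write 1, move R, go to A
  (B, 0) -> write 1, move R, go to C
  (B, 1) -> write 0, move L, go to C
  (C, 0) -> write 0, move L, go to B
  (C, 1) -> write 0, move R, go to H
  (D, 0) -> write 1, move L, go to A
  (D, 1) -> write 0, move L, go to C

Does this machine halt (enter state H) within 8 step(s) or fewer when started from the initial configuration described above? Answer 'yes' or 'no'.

Step 1: in state A at pos 0, read 0 -> (A,0)->write 1,move R,goto B. Now: state=B, head=1, tape[-1..2]=0100 (head:   ^)
Step 2: in state B at pos 1, read 0 -> (B,0)->write 1,move R,goto C. Now: state=C, head=2, tape[-1..3]=01100 (head:    ^)
Step 3: in state C at pos 2, read 0 -> (C,0)->write 0,move L,goto B. Now: state=B, head=1, tape[-1..3]=01100 (head:   ^)
Step 4: in state B at pos 1, read 1 -> (B,1)->write 0,move L,goto C. Now: state=C, head=0, tape[-1..3]=01000 (head:  ^)
Step 5: in state C at pos 0, read 1 -> (C,1)->write 0,move R,goto H. Now: state=H, head=1, tape[-1..3]=00000 (head:   ^)
State H reached at step 5; 5 <= 8 -> yes

Answer: yes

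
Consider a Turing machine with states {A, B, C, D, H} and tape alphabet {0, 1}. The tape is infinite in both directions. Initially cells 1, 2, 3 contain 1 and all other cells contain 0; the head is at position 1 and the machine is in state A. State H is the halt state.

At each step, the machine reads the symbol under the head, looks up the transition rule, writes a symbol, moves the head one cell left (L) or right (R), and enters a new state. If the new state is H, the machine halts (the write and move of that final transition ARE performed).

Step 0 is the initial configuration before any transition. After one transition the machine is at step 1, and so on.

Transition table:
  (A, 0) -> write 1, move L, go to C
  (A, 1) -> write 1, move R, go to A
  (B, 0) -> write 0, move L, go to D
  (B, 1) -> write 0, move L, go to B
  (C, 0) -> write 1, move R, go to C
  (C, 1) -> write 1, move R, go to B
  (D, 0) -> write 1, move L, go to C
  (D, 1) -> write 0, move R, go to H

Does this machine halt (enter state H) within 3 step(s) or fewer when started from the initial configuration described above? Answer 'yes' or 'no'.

Answer: no

Derivation:
Step 1: in state A at pos 1, read 1 -> (A,1)->write 1,move R,goto A. Now: state=A, head=2, tape[0..4]=01110 (head:   ^)
Step 2: in state A at pos 2, read 1 -> (A,1)->write 1,move R,goto A. Now: state=A, head=3, tape[0..4]=01110 (head:    ^)
Step 3: in state A at pos 3, read 1 -> (A,1)->write 1,move R,goto A. Now: state=A, head=4, tape[0..5]=011100 (head:     ^)
After 3 step(s): state = A (not H) -> not halted within 3 -> no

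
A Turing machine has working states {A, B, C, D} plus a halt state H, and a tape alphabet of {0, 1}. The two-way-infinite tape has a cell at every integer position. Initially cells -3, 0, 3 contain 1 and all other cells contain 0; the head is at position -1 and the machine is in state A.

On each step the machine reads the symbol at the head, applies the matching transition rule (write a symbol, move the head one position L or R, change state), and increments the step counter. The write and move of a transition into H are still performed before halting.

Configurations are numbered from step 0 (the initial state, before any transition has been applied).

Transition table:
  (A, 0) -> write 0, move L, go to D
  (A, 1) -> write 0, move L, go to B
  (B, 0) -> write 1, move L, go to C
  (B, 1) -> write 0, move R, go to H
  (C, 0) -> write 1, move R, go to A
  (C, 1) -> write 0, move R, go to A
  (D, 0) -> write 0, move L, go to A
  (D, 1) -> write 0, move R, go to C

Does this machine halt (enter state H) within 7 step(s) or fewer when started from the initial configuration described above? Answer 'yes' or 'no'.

Answer: yes

Derivation:
Step 1: in state A at pos -1, read 0 -> (A,0)->write 0,move L,goto D. Now: state=D, head=-2, tape[-4..4]=010010010 (head:   ^)
Step 2: in state D at pos -2, read 0 -> (D,0)->write 0,move L,goto A. Now: state=A, head=-3, tape[-4..4]=010010010 (head:  ^)
Step 3: in state A at pos -3, read 1 -> (A,1)->write 0,move L,goto B. Now: state=B, head=-4, tape[-5..4]=0000010010 (head:  ^)
Step 4: in state B at pos -4, read 0 -> (B,0)->write 1,move L,goto C. Now: state=C, head=-5, tape[-6..4]=00100010010 (head:  ^)
Step 5: in state C at pos -5, read 0 -> (C,0)->write 1,move R,goto A. Now: state=A, head=-4, tape[-6..4]=01100010010 (head:   ^)
Step 6: in state A at pos -4, read 1 -> (A,1)->write 0,move L,goto B. Now: state=B, head=-5, tape[-6..4]=01000010010 (head:  ^)
Step 7: in state B at pos -5, read 1 -> (B,1)->write 0,move R,goto H. Now: state=H, head=-4, tape[-6..4]=00000010010 (head:   ^)
State H reached at step 7; 7 <= 7 -> yes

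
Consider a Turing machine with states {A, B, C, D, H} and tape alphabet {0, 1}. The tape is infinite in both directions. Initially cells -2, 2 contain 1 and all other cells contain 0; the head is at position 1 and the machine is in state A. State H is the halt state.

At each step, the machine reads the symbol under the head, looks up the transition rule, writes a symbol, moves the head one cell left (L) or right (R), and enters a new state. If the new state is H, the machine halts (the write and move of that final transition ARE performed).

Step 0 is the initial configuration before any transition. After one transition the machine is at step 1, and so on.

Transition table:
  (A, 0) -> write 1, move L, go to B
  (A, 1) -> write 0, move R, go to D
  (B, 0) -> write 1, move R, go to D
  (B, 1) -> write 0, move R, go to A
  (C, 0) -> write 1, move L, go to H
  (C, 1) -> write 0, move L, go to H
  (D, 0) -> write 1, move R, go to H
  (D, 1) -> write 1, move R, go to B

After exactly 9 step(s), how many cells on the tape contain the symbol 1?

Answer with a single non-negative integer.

Answer: 7

Derivation:
Step 1: in state A at pos 1, read 0 -> (A,0)->write 1,move L,goto B. Now: state=B, head=0, tape[-3..3]=0100110 (head:    ^)
Step 2: in state B at pos 0, read 0 -> (B,0)->write 1,move R,goto D. Now: state=D, head=1, tape[-3..3]=0101110 (head:     ^)
Step 3: in state D at pos 1, read 1 -> (D,1)->write 1,move R,goto B. Now: state=B, head=2, tape[-3..3]=0101110 (head:      ^)
Step 4: in state B at pos 2, read 1 -> (B,1)->write 0,move R,goto A. Now: state=A, head=3, tape[-3..4]=01011000 (head:       ^)
Step 5: in state A at pos 3, read 0 -> (A,0)->write 1,move L,goto B. Now: state=B, head=2, tape[-3..4]=01011010 (head:      ^)
Step 6: in state B at pos 2, read 0 -> (B,0)->write 1,move R,goto D. Now: state=D, head=3, tape[-3..4]=01011110 (head:       ^)
Step 7: in state D at pos 3, read 1 -> (D,1)->write 1,move R,goto B. Now: state=B, head=4, tape[-3..5]=010111100 (head:        ^)
Step 8: in state B at pos 4, read 0 -> (B,0)->write 1,move R,goto D. Now: state=D, head=5, tape[-3..6]=0101111100 (head:         ^)
Step 9: in state D at pos 5, read 0 -> (D,0)->write 1,move R,goto H. Now: state=H, head=6, tape[-3..7]=01011111100 (head:          ^)
Cells containing 1 after step 9: {-2, 0, 1, 2, 3, 4, 5} -> 7 cell(s)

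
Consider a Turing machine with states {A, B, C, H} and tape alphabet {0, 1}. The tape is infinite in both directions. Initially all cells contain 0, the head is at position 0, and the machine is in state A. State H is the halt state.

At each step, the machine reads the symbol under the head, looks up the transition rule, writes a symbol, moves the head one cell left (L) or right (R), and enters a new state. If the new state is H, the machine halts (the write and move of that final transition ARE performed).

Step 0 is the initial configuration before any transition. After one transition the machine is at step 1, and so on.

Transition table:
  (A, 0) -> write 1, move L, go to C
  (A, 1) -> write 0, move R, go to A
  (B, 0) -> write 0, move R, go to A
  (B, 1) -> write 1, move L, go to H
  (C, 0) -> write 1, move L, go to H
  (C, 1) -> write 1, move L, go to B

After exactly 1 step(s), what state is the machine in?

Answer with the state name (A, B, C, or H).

Step 1: in state A at pos 0, read 0 -> (A,0)->write 1,move L,goto C. Now: state=C, head=-1, tape[-2..1]=0010 (head:  ^)

Answer: C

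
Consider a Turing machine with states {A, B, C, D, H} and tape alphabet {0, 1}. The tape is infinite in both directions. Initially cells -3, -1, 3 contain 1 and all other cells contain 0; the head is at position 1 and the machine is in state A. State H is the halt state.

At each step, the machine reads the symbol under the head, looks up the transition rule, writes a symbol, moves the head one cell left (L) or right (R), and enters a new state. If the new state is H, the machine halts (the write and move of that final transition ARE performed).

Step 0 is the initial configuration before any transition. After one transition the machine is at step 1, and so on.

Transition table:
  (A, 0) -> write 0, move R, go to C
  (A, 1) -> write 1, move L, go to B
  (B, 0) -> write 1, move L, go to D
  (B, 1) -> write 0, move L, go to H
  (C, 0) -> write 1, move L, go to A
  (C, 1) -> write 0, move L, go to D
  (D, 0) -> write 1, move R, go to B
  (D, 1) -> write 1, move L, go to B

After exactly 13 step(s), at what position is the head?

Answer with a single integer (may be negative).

Answer: -4

Derivation:
Step 1: in state A at pos 1, read 0 -> (A,0)->write 0,move R,goto C. Now: state=C, head=2, tape[-4..4]=010100010 (head:       ^)
Step 2: in state C at pos 2, read 0 -> (C,0)->write 1,move L,goto A. Now: state=A, head=1, tape[-4..4]=010100110 (head:      ^)
Step 3: in state A at pos 1, read 0 -> (A,0)->write 0,move R,goto C. Now: state=C, head=2, tape[-4..4]=010100110 (head:       ^)
Step 4: in state C at pos 2, read 1 -> (C,1)->write 0,move L,goto D. Now: state=D, head=1, tape[-4..4]=010100010 (head:      ^)
Step 5: in state D at pos 1, read 0 -> (D,0)->write 1,move R,goto B. Now: state=B, head=2, tape[-4..4]=010101010 (head:       ^)
Step 6: in state B at pos 2, read 0 -> (B,0)->write 1,move L,goto D. Now: state=D, head=1, tape[-4..4]=010101110 (head:      ^)
Step 7: in state D at pos 1, read 1 -> (D,1)->write 1,move L,goto B. Now: state=B, head=0, tape[-4..4]=010101110 (head:     ^)
Step 8: in state B at pos 0, read 0 -> (B,0)->write 1,move L,goto D. Now: state=D, head=-1, tape[-4..4]=010111110 (head:    ^)
Step 9: in state D at pos -1, read 1 -> (D,1)->write 1,move L,goto B. Now: state=B, head=-2, tape[-4..4]=010111110 (head:   ^)
Step 10: in state B at pos -2, read 0 -> (B,0)->write 1,move L,goto D. Now: state=D, head=-3, tape[-4..4]=011111110 (head:  ^)
Step 11: in state D at pos -3, read 1 -> (D,1)->write 1,move L,goto B. Now: state=B, head=-4, tape[-5..4]=0011111110 (head:  ^)
Step 12: in state B at pos -4, read 0 -> (B,0)->write 1,move L,goto D. Now: state=D, head=-5, tape[-6..4]=00111111110 (head:  ^)
Step 13: in state D at pos -5, read 0 -> (D,0)->write 1,move R,goto B. Now: state=B, head=-4, tape[-6..4]=01111111110 (head:   ^)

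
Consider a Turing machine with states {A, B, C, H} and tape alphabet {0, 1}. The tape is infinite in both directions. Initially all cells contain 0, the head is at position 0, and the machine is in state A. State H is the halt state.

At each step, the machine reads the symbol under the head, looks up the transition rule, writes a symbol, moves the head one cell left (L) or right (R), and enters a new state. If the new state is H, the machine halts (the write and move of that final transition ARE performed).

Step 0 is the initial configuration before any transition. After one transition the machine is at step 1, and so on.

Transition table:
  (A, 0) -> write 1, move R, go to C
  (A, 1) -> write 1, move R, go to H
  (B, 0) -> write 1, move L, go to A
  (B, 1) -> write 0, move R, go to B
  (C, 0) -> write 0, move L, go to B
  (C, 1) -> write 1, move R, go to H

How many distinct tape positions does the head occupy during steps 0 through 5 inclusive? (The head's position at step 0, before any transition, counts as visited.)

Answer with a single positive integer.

Answer: 2

Derivation:
Step 1: in state A at pos 0, read 0 -> (A,0)->write 1,move R,goto C. Now: state=C, head=1, tape[-1..2]=0100 (head:   ^)
Step 2: in state C at pos 1, read 0 -> (C,0)->write 0,move L,goto B. Now: state=B, head=0, tape[-1..2]=0100 (head:  ^)
Step 3: in state B at pos 0, read 1 -> (B,1)->write 0,move R,goto B. Now: state=B, head=1, tape[-1..2]=0000 (head:   ^)
Step 4: in state B at pos 1, read 0 -> (B,0)->write 1,move L,goto A. Now: state=A, head=0, tape[-1..2]=0010 (head:  ^)
Step 5: in state A at pos 0, read 0 -> (A,0)->write 1,move R,goto C. Now: state=C, head=1, tape[-1..2]=0110 (head:   ^)
Head positions at steps 0..5: starting at 0, distinct positions visited = {0, 1} -> 2 position(s)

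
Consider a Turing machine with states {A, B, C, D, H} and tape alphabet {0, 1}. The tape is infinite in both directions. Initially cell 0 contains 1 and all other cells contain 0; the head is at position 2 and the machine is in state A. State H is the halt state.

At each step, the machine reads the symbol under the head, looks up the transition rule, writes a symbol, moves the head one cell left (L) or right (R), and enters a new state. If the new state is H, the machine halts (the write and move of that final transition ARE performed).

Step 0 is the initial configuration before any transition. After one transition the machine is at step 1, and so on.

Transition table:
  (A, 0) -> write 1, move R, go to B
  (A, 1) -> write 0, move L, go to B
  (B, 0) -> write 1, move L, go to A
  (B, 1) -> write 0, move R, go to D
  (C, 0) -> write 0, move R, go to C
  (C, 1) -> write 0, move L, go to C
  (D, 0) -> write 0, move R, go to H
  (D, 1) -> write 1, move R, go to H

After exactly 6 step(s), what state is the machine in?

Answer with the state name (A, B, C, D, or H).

Answer: A

Derivation:
Step 1: in state A at pos 2, read 0 -> (A,0)->write 1,move R,goto B. Now: state=B, head=3, tape[-1..4]=010100 (head:     ^)
Step 2: in state B at pos 3, read 0 -> (B,0)->write 1,move L,goto A. Now: state=A, head=2, tape[-1..4]=010110 (head:    ^)
Step 3: in state A at pos 2, read 1 -> (A,1)->write 0,move L,goto B. Now: state=B, head=1, tape[-1..4]=010010 (head:   ^)
Step 4: in state B at pos 1, read 0 -> (B,0)->write 1,move L,goto A. Now: state=A, head=0, tape[-1..4]=011010 (head:  ^)
Step 5: in state A at pos 0, read 1 -> (A,1)->write 0,move L,goto B. Now: state=B, head=-1, tape[-2..4]=0001010 (head:  ^)
Step 6: in state B at pos -1, read 0 -> (B,0)->write 1,move L,goto A. Now: state=A, head=-2, tape[-3..4]=00101010 (head:  ^)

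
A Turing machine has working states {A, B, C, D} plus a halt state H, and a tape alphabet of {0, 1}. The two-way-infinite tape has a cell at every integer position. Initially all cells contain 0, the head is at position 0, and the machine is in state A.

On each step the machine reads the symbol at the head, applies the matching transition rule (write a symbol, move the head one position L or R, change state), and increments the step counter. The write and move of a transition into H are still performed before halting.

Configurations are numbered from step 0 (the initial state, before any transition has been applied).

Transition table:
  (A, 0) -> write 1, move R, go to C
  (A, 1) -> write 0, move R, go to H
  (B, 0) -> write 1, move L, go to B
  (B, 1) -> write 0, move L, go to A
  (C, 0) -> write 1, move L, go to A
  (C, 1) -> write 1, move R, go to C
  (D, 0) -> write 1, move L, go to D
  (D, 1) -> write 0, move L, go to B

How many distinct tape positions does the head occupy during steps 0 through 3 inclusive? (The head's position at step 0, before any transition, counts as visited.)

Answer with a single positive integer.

Step 1: in state A at pos 0, read 0 -> (A,0)->write 1,move R,goto C. Now: state=C, head=1, tape[-1..2]=0100 (head:   ^)
Step 2: in state C at pos 1, read 0 -> (C,0)->write 1,move L,goto A. Now: state=A, head=0, tape[-1..2]=0110 (head:  ^)
Step 3: in state A at pos 0, read 1 -> (A,1)->write 0,move R,goto H. Now: state=H, head=1, tape[-1..2]=0010 (head:   ^)
Head positions at steps 0..3: starting at 0, distinct positions visited = {0, 1} -> 2 position(s)

Answer: 2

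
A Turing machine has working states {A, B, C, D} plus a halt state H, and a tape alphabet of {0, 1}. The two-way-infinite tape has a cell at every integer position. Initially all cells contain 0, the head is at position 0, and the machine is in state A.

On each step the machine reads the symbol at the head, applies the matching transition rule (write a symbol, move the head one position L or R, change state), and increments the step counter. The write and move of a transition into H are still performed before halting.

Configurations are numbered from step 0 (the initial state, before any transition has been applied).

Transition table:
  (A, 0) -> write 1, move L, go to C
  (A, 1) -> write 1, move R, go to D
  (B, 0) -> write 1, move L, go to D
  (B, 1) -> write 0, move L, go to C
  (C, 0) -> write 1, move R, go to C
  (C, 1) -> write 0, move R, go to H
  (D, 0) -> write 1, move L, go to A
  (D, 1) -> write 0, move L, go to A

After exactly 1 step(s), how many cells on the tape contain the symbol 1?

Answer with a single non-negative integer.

Answer: 1

Derivation:
Step 1: in state A at pos 0, read 0 -> (A,0)->write 1,move L,goto C. Now: state=C, head=-1, tape[-2..1]=0010 (head:  ^)
Cells containing 1 after step 1: {0} -> 1 cell(s)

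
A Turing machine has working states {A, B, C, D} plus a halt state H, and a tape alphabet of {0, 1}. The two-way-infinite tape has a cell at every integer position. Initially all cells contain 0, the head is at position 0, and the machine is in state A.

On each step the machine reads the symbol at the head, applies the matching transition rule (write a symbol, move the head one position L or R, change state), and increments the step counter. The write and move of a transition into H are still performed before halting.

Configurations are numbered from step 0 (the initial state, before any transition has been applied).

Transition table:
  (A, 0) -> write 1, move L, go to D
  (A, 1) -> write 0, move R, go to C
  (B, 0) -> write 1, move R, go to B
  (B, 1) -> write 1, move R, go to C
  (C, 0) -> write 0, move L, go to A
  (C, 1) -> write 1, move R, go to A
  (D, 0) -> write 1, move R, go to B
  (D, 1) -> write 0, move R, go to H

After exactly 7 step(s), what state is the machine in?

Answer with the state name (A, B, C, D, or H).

Step 1: in state A at pos 0, read 0 -> (A,0)->write 1,move L,goto D. Now: state=D, head=-1, tape[-2..1]=0010 (head:  ^)
Step 2: in state D at pos -1, read 0 -> (D,0)->write 1,move R,goto B. Now: state=B, head=0, tape[-2..1]=0110 (head:   ^)
Step 3: in state B at pos 0, read 1 -> (B,1)->write 1,move R,goto C. Now: state=C, head=1, tape[-2..2]=01100 (head:    ^)
Step 4: in state C at pos 1, read 0 -> (C,0)->write 0,move L,goto A. Now: state=A, head=0, tape[-2..2]=01100 (head:   ^)
Step 5: in state A at pos 0, read 1 -> (A,1)->write 0,move R,goto C. Now: state=C, head=1, tape[-2..2]=01000 (head:    ^)
Step 6: in state C at pos 1, read 0 -> (C,0)->write 0,move L,goto A. Now: state=A, head=0, tape[-2..2]=01000 (head:   ^)
Step 7: in state A at pos 0, read 0 -> (A,0)->write 1,move L,goto D. Now: state=D, head=-1, tape[-2..2]=01100 (head:  ^)

Answer: D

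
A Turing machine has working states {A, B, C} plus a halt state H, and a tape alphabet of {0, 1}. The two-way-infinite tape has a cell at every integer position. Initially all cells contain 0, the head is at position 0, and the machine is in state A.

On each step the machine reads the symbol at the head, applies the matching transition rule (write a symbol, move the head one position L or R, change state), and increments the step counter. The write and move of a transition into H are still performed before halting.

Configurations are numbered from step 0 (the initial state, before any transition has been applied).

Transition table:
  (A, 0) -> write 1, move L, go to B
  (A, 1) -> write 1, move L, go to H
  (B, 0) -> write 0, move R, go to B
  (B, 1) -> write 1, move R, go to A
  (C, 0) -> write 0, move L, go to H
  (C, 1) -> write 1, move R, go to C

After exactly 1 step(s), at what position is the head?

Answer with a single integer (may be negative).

Answer: -1

Derivation:
Step 1: in state A at pos 0, read 0 -> (A,0)->write 1,move L,goto B. Now: state=B, head=-1, tape[-2..1]=0010 (head:  ^)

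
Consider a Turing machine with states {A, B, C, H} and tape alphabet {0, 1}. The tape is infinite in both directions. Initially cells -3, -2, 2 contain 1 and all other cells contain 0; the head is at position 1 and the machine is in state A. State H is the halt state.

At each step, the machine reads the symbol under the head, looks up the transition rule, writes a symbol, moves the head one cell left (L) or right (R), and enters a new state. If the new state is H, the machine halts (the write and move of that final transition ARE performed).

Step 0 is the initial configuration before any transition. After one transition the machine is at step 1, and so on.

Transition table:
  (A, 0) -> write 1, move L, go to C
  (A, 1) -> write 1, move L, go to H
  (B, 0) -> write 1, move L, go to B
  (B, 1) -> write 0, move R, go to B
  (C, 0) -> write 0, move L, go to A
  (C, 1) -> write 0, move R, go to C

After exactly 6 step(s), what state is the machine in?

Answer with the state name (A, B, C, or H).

Answer: A

Derivation:
Step 1: in state A at pos 1, read 0 -> (A,0)->write 1,move L,goto C. Now: state=C, head=0, tape[-4..3]=01100110 (head:     ^)
Step 2: in state C at pos 0, read 0 -> (C,0)->write 0,move L,goto A. Now: state=A, head=-1, tape[-4..3]=01100110 (head:    ^)
Step 3: in state A at pos -1, read 0 -> (A,0)->write 1,move L,goto C. Now: state=C, head=-2, tape[-4..3]=01110110 (head:   ^)
Step 4: in state C at pos -2, read 1 -> (C,1)->write 0,move R,goto C. Now: state=C, head=-1, tape[-4..3]=01010110 (head:    ^)
Step 5: in state C at pos -1, read 1 -> (C,1)->write 0,move R,goto C. Now: state=C, head=0, tape[-4..3]=01000110 (head:     ^)
Step 6: in state C at pos 0, read 0 -> (C,0)->write 0,move L,goto A. Now: state=A, head=-1, tape[-4..3]=01000110 (head:    ^)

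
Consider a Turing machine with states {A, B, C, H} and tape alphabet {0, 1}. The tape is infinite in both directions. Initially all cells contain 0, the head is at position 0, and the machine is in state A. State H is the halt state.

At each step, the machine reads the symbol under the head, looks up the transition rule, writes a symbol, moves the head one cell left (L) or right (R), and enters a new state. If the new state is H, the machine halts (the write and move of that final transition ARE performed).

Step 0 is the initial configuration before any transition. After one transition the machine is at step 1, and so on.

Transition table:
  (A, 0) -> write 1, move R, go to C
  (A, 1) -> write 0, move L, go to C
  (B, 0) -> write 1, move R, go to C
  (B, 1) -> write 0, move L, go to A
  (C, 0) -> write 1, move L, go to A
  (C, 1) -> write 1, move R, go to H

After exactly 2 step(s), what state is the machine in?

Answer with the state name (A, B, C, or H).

Step 1: in state A at pos 0, read 0 -> (A,0)->write 1,move R,goto C. Now: state=C, head=1, tape[-1..2]=0100 (head:   ^)
Step 2: in state C at pos 1, read 0 -> (C,0)->write 1,move L,goto A. Now: state=A, head=0, tape[-1..2]=0110 (head:  ^)

Answer: A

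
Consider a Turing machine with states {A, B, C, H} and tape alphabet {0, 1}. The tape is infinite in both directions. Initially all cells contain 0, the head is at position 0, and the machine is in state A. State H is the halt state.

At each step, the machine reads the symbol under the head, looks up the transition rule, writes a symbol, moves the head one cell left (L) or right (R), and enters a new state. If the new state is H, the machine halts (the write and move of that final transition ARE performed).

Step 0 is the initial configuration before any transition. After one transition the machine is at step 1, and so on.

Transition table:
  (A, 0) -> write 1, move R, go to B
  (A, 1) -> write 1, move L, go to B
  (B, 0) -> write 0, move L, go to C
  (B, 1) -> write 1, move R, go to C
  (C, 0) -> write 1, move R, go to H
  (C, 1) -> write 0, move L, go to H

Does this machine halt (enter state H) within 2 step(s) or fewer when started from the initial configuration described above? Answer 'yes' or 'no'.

Step 1: in state A at pos 0, read 0 -> (A,0)->write 1,move R,goto B. Now: state=B, head=1, tape[-1..2]=0100 (head:   ^)
Step 2: in state B at pos 1, read 0 -> (B,0)->write 0,move L,goto C. Now: state=C, head=0, tape[-1..2]=0100 (head:  ^)
After 2 step(s): state = C (not H) -> not halted within 2 -> no

Answer: no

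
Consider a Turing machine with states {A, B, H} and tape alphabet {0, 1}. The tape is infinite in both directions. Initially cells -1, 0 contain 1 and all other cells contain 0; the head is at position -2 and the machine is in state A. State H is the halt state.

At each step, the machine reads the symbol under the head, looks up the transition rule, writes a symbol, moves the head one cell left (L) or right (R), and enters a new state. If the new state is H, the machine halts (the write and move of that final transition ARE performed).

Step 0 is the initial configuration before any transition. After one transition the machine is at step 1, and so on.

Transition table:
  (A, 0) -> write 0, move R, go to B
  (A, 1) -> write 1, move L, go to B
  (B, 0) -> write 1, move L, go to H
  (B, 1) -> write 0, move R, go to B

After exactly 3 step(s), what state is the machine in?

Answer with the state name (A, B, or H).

Answer: B

Derivation:
Step 1: in state A at pos -2, read 0 -> (A,0)->write 0,move R,goto B. Now: state=B, head=-1, tape[-3..1]=00110 (head:   ^)
Step 2: in state B at pos -1, read 1 -> (B,1)->write 0,move R,goto B. Now: state=B, head=0, tape[-3..1]=00010 (head:    ^)
Step 3: in state B at pos 0, read 1 -> (B,1)->write 0,move R,goto B. Now: state=B, head=1, tape[-3..2]=000000 (head:     ^)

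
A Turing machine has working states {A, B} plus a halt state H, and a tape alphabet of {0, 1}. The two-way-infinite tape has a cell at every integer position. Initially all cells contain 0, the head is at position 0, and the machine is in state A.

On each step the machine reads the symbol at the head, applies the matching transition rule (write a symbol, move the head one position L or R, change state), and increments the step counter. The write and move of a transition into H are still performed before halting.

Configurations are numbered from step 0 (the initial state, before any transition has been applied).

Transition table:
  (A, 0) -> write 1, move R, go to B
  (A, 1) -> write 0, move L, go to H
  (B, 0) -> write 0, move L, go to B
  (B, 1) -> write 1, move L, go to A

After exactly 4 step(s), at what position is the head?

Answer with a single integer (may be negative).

Step 1: in state A at pos 0, read 0 -> (A,0)->write 1,move R,goto B. Now: state=B, head=1, tape[-1..2]=0100 (head:   ^)
Step 2: in state B at pos 1, read 0 -> (B,0)->write 0,move L,goto B. Now: state=B, head=0, tape[-1..2]=0100 (head:  ^)
Step 3: in state B at pos 0, read 1 -> (B,1)->write 1,move L,goto A. Now: state=A, head=-1, tape[-2..2]=00100 (head:  ^)
Step 4: in state A at pos -1, read 0 -> (A,0)->write 1,move R,goto B. Now: state=B, head=0, tape[-2..2]=01100 (head:   ^)

Answer: 0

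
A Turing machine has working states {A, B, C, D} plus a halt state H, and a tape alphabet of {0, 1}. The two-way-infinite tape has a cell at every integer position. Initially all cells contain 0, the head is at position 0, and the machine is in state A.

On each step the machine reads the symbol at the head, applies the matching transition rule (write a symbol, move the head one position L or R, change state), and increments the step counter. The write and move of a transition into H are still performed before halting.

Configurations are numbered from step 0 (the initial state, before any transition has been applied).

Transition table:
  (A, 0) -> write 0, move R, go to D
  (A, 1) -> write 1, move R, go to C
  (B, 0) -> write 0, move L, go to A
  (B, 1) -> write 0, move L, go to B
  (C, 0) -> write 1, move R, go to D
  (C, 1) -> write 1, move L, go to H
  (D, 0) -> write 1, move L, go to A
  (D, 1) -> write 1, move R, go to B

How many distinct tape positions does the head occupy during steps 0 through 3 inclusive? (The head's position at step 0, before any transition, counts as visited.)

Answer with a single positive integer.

Answer: 2

Derivation:
Step 1: in state A at pos 0, read 0 -> (A,0)->write 0,move R,goto D. Now: state=D, head=1, tape[-1..2]=0000 (head:   ^)
Step 2: in state D at pos 1, read 0 -> (D,0)->write 1,move L,goto A. Now: state=A, head=0, tape[-1..2]=0010 (head:  ^)
Step 3: in state A at pos 0, read 0 -> (A,0)->write 0,move R,goto D. Now: state=D, head=1, tape[-1..2]=0010 (head:   ^)
Head positions at steps 0..3: starting at 0, distinct positions visited = {0, 1} -> 2 position(s)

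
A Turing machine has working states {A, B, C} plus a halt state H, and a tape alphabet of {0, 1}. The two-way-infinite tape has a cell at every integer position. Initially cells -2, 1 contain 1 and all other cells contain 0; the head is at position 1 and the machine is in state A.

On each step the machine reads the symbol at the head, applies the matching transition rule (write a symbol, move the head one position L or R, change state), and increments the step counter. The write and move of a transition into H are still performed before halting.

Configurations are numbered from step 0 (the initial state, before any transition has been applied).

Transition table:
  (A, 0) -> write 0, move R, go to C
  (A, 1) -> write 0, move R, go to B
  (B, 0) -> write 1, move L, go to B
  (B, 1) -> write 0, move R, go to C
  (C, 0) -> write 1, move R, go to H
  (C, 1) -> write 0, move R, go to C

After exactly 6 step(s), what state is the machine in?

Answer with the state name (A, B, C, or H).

Step 1: in state A at pos 1, read 1 -> (A,1)->write 0,move R,goto B. Now: state=B, head=2, tape[-3..3]=0100000 (head:      ^)
Step 2: in state B at pos 2, read 0 -> (B,0)->write 1,move L,goto B. Now: state=B, head=1, tape[-3..3]=0100010 (head:     ^)
Step 3: in state B at pos 1, read 0 -> (B,0)->write 1,move L,goto B. Now: state=B, head=0, tape[-3..3]=0100110 (head:    ^)
Step 4: in state B at pos 0, read 0 -> (B,0)->write 1,move L,goto B. Now: state=B, head=-1, tape[-3..3]=0101110 (head:   ^)
Step 5: in state B at pos -1, read 0 -> (B,0)->write 1,move L,goto B. Now: state=B, head=-2, tape[-3..3]=0111110 (head:  ^)
Step 6: in state B at pos -2, read 1 -> (B,1)->write 0,move R,goto C. Now: state=C, head=-1, tape[-3..3]=0011110 (head:   ^)

Answer: C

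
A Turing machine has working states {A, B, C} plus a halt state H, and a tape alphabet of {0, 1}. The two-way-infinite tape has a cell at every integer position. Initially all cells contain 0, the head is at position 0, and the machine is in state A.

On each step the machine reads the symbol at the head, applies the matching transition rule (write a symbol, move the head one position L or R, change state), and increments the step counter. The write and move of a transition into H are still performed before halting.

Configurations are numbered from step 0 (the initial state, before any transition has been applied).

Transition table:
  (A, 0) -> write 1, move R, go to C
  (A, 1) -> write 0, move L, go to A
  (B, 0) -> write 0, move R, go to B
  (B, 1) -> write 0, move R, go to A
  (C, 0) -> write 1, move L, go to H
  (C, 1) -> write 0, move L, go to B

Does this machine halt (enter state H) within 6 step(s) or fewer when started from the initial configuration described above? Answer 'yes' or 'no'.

Step 1: in state A at pos 0, read 0 -> (A,0)->write 1,move R,goto C. Now: state=C, head=1, tape[-1..2]=0100 (head:   ^)
Step 2: in state C at pos 1, read 0 -> (C,0)->write 1,move L,goto H. Now: state=H, head=0, tape[-1..2]=0110 (head:  ^)
State H reached at step 2; 2 <= 6 -> yes

Answer: yes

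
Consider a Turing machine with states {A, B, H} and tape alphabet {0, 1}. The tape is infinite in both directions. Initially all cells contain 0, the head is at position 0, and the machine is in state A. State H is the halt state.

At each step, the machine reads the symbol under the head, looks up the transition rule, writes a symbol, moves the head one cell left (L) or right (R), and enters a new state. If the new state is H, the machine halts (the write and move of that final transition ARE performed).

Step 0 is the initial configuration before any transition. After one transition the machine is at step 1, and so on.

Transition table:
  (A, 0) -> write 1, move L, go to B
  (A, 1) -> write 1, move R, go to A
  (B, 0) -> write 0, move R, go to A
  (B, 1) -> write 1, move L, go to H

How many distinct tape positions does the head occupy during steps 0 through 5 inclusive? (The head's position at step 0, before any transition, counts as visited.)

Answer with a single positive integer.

Step 1: in state A at pos 0, read 0 -> (A,0)->write 1,move L,goto B. Now: state=B, head=-1, tape[-2..1]=0010 (head:  ^)
Step 2: in state B at pos -1, read 0 -> (B,0)->write 0,move R,goto A. Now: state=A, head=0, tape[-2..1]=0010 (head:   ^)
Step 3: in state A at pos 0, read 1 -> (A,1)->write 1,move R,goto A. Now: state=A, head=1, tape[-2..2]=00100 (head:    ^)
Step 4: in state A at pos 1, read 0 -> (A,0)->write 1,move L,goto B. Now: state=B, head=0, tape[-2..2]=00110 (head:   ^)
Step 5: in state B at pos 0, read 1 -> (B,1)->write 1,move L,goto H. Now: state=H, head=-1, tape[-2..2]=00110 (head:  ^)
Head positions at steps 0..5: starting at 0, distinct positions visited = {-1, 0, 1} -> 3 position(s)

Answer: 3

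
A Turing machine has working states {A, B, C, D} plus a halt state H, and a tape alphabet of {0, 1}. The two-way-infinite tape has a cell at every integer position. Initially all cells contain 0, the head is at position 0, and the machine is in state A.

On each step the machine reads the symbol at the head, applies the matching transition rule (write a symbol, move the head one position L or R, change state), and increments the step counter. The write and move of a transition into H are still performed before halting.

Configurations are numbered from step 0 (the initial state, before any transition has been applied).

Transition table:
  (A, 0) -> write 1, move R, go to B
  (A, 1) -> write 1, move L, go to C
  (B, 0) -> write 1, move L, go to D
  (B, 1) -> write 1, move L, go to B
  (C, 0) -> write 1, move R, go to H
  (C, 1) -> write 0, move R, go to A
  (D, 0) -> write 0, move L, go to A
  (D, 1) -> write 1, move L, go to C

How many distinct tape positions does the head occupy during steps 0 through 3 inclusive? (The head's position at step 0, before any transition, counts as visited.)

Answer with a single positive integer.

Answer: 3

Derivation:
Step 1: in state A at pos 0, read 0 -> (A,0)->write 1,move R,goto B. Now: state=B, head=1, tape[-1..2]=0100 (head:   ^)
Step 2: in state B at pos 1, read 0 -> (B,0)->write 1,move L,goto D. Now: state=D, head=0, tape[-1..2]=0110 (head:  ^)
Step 3: in state D at pos 0, read 1 -> (D,1)->write 1,move L,goto C. Now: state=C, head=-1, tape[-2..2]=00110 (head:  ^)
Head positions at steps 0..3: starting at 0, distinct positions visited = {-1, 0, 1} -> 3 position(s)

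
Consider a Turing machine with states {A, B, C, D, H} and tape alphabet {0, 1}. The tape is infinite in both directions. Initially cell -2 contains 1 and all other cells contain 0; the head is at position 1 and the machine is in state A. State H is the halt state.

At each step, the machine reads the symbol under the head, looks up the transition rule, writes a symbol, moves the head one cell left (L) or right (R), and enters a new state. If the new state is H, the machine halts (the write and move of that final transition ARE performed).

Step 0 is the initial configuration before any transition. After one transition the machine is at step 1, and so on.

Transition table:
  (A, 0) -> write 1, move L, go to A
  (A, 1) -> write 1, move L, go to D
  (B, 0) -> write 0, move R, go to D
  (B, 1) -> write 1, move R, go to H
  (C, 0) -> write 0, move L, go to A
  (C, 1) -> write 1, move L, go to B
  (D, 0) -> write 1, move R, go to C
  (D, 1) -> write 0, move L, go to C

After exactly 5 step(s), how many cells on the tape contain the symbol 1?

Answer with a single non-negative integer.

Step 1: in state A at pos 1, read 0 -> (A,0)->write 1,move L,goto A. Now: state=A, head=0, tape[-3..2]=010010 (head:    ^)
Step 2: in state A at pos 0, read 0 -> (A,0)->write 1,move L,goto A. Now: state=A, head=-1, tape[-3..2]=010110 (head:   ^)
Step 3: in state A at pos -1, read 0 -> (A,0)->write 1,move L,goto A. Now: state=A, head=-2, tape[-3..2]=011110 (head:  ^)
Step 4: in state A at pos -2, read 1 -> (A,1)->write 1,move L,goto D. Now: state=D, head=-3, tape[-4..2]=0011110 (head:  ^)
Step 5: in state D at pos -3, read 0 -> (D,0)->write 1,move R,goto C. Now: state=C, head=-2, tape[-4..2]=0111110 (head:   ^)
Cells containing 1 after step 5: {-3, -2, -1, 0, 1} -> 5 cell(s)

Answer: 5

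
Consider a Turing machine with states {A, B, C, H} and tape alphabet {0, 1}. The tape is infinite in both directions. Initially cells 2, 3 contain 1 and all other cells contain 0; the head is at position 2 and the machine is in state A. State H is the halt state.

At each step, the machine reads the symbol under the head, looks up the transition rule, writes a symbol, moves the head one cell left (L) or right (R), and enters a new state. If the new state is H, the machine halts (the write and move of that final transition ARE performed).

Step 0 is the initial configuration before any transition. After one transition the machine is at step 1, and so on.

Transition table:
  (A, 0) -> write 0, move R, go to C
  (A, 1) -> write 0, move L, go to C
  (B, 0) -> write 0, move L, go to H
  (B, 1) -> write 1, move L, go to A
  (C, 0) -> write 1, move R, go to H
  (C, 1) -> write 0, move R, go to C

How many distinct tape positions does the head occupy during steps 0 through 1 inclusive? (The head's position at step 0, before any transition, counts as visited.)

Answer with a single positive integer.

Step 1: in state A at pos 2, read 1 -> (A,1)->write 0,move L,goto C. Now: state=C, head=1, tape[0..4]=00010 (head:  ^)
Head positions at steps 0..1: starting at 2, distinct positions visited = {1, 2} -> 2 position(s)

Answer: 2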